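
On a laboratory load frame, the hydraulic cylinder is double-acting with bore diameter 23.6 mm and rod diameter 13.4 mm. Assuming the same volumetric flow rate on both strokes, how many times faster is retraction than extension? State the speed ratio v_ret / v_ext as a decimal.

Cap-side area A_cap = π/4 × (23.6 mm)² = 437.4 mm^2
Rod-side annular area A_ann = π/4 × (23.6² − 13.4²) = 296.4 mm^2
For equal Q, v ∝ 1/A, so v_ret/v_ext = A_cap/A_ann.

v_ret/v_ext ≈ 1.48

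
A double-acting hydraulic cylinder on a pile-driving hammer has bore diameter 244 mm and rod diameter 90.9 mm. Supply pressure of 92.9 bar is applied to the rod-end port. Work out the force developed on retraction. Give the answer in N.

Rod-side annular area A_ann = π/4 × (244² − 90.9²) = 40270 mm^2
On retraction the pressure acts on the annular area (bore minus rod).
F = P × A_ann

F ≈ 3.74e5 N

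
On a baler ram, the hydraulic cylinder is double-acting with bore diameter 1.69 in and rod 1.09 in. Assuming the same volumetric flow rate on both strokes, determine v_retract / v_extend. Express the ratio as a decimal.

Cap-side area A_cap = π/4 × (1.69 in)² = 2.243 in^2
Rod-side annular area A_ann = π/4 × (1.69² − 1.09²) = 1.310 in^2
For equal Q, v ∝ 1/A, so v_ret/v_ext = A_cap/A_ann.

v_ret/v_ext ≈ 1.71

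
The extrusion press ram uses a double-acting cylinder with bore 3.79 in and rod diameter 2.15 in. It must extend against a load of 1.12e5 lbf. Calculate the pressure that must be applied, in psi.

P ≈ 9930 psi

Cap-side area A_cap = π/4 × (3.79 in)² = 11.28 in^2
P = F / A = 1.12e5 lbf / A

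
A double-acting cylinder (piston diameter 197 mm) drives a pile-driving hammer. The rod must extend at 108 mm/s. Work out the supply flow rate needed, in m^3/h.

Cap-side area A_cap = π/4 × (197 mm)² = 30480 mm^2
Q = A × v

Q ≈ 11.9 m^3/h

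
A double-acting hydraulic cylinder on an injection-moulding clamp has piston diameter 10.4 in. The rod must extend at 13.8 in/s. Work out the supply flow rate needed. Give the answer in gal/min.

Cap-side area A_cap = π/4 × (10.4 in)² = 84.95 in^2
Q = A × v

Q ≈ 304 gal/min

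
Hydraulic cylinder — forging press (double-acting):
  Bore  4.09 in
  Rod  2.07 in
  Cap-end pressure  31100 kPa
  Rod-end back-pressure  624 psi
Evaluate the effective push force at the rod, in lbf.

F ≈ 53200 lbf

Cap-side area A_cap = π/4 × (4.09 in)² = 13.14 in^2
Rod-side annular area A_ann = π/4 × (4.09² − 2.07²) = 9.773 in^2
Net thrust = P_cap·A_cap − P_rod·A_ann = 59260 lbf − 6098 lbf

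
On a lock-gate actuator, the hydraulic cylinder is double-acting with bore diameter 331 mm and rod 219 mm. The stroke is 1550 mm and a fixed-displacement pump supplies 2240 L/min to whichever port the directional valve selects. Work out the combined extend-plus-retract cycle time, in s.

t ≈ 5.58 s

Cap-side area A_cap = π/4 × (331 mm)² = 86050 mm^2
Rod-side annular area A_ann = π/4 × (331² − 219²) = 48380 mm^2
t_ext = A_cap·L/Q = 3.573 s
t_ret = A_ann·L/Q = 2.009 s
t_cycle = t_ext + t_ret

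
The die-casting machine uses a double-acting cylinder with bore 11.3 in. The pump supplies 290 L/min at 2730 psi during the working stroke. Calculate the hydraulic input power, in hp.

Hydraulic power = P × Q

W ≈ 122 hp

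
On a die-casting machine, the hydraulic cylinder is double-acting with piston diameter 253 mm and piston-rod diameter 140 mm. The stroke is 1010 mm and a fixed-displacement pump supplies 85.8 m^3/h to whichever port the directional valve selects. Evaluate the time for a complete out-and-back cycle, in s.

t ≈ 3.61 s

Cap-side area A_cap = π/4 × (253 mm)² = 50270 mm^2
Rod-side annular area A_ann = π/4 × (253² − 140²) = 34880 mm^2
t_ext = A_cap·L/Q = 2.130 s
t_ret = A_ann·L/Q = 1.478 s
t_cycle = t_ext + t_ret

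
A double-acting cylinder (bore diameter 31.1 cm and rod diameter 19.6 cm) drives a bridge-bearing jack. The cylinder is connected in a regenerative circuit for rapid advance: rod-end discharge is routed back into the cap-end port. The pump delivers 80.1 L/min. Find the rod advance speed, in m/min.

In regeneration the rod-end outflow joins the pump flow into the cap end, so the net volume the pump must supply per unit advance equals the rod cross-section area.
Rod cross-section A_rod = π/4 × (19.6 cm)² = 301.7 cm^2
v = Q_pump / A_rod

v ≈ 2.65 m/min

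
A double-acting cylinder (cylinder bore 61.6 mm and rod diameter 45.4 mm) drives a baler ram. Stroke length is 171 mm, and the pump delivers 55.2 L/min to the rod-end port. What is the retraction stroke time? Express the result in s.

Rod-side annular area A_ann = π/4 × (61.6² − 45.4²) = 1361 mm^2
Swept volume V = A × L; t = V / Q = A·L / Q

t ≈ 0.253 s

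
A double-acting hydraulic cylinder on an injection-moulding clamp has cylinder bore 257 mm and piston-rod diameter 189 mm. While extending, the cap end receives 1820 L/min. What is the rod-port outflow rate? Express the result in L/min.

Q_out ≈ 836 L/min

Cap-side area A_cap = π/4 × (257 mm)² = 51870 mm^2
Rod-side annular area A_ann = π/4 × (257² − 189²) = 23820 mm^2
Piston speed v = Q_in/A_cap; rod-end outflow Q_out = v × A_ann = Q_in × A_ann/A_cap.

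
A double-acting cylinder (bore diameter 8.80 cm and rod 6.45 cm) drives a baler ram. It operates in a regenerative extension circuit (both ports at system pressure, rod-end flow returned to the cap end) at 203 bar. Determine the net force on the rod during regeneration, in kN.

With equal pressure on both faces, forces on the annular region cancel; the net push is pressure × rod cross-section.
Rod cross-section A_rod = π/4 × (6.45 cm)² = 32.67 cm^2
F = P × A_rod

F ≈ 66.3 kN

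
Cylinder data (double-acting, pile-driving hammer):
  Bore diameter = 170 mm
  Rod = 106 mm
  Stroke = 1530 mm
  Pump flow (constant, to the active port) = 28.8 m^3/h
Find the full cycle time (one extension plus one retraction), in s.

Cap-side area A_cap = π/4 × (170 mm)² = 22700 mm^2
Rod-side annular area A_ann = π/4 × (170² − 106²) = 13870 mm^2
t_ext = A_cap·L/Q = 4.341 s
t_ret = A_ann·L/Q = 2.653 s
t_cycle = t_ext + t_ret

t ≈ 6.99 s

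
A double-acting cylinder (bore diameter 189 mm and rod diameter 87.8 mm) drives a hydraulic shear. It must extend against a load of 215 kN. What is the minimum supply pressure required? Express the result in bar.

Cap-side area A_cap = π/4 × (189 mm)² = 28060 mm^2
P = F / A = 215 kN / A

P ≈ 76.6 bar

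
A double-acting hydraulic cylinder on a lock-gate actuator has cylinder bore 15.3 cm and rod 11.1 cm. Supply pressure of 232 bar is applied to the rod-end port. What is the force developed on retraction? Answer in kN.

F ≈ 202 kN

Rod-side annular area A_ann = π/4 × (15.3² − 11.1²) = 87.08 cm^2
On retraction the pressure acts on the annular area (bore minus rod).
F = P × A_ann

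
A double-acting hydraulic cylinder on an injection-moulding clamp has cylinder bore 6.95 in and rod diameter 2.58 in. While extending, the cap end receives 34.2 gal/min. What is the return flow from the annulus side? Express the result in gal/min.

Q_out ≈ 29.5 gal/min

Cap-side area A_cap = π/4 × (6.95 in)² = 37.94 in^2
Rod-side annular area A_ann = π/4 × (6.95² − 2.58²) = 32.71 in^2
Piston speed v = Q_in/A_cap; rod-end outflow Q_out = v × A_ann = Q_in × A_ann/A_cap.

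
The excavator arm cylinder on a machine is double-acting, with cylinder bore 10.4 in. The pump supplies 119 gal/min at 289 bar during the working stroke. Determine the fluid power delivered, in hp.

W ≈ 291 hp

Hydraulic power = P × Q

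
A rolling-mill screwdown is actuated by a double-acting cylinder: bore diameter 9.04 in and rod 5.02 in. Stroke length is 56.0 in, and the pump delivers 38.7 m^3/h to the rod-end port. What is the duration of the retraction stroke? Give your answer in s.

Rod-side annular area A_ann = π/4 × (9.04² − 5.02²) = 44.39 in^2
Swept volume V = A × L; t = V / Q = A·L / Q

t ≈ 3.79 s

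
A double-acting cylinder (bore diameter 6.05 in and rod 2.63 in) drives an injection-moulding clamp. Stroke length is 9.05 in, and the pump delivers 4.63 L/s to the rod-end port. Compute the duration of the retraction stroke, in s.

Rod-side annular area A_ann = π/4 × (6.05² − 2.63²) = 23.32 in^2
Swept volume V = A × L; t = V / Q = A·L / Q

t ≈ 0.747 s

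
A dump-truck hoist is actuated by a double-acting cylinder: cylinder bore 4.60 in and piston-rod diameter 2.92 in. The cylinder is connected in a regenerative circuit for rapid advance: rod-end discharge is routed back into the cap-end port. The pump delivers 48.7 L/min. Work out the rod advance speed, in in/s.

v ≈ 7.40 in/s

In regeneration the rod-end outflow joins the pump flow into the cap end, so the net volume the pump must supply per unit advance equals the rod cross-section area.
Rod cross-section A_rod = π/4 × (2.92 in)² = 6.697 in^2
v = Q_pump / A_rod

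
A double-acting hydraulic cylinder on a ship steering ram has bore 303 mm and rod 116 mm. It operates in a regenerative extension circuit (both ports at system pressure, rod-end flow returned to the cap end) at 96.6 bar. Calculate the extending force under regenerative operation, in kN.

With equal pressure on both faces, forces on the annular region cancel; the net push is pressure × rod cross-section.
Rod cross-section A_rod = π/4 × (116 mm)² = 10570 mm^2
F = P × A_rod

F ≈ 102 kN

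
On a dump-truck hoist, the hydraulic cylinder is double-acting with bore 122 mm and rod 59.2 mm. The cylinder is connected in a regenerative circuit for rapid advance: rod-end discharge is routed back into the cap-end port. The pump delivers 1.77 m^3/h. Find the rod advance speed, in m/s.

v ≈ 0.179 m/s

In regeneration the rod-end outflow joins the pump flow into the cap end, so the net volume the pump must supply per unit advance equals the rod cross-section area.
Rod cross-section A_rod = π/4 × (59.2 mm)² = 2753 mm^2
v = Q_pump / A_rod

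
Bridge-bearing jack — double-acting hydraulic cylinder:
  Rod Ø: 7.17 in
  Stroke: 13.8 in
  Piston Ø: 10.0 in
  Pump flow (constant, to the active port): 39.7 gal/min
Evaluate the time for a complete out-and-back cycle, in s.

Cap-side area A_cap = π/4 × (10.0 in)² = 78.54 in^2
Rod-side annular area A_ann = π/4 × (10.0² − 7.17²) = 38.16 in^2
t_ext = A_cap·L/Q = 7.091 s
t_ret = A_ann·L/Q = 3.446 s
t_cycle = t_ext + t_ret

t ≈ 10.5 s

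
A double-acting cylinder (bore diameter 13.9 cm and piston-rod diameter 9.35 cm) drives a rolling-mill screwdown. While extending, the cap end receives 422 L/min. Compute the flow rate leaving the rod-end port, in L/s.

Cap-side area A_cap = π/4 × (13.9 cm)² = 151.7 cm^2
Rod-side annular area A_ann = π/4 × (13.9² − 9.35²) = 83.09 cm^2
Piston speed v = Q_in/A_cap; rod-end outflow Q_out = v × A_ann = Q_in × A_ann/A_cap.

Q_out ≈ 3.85 L/s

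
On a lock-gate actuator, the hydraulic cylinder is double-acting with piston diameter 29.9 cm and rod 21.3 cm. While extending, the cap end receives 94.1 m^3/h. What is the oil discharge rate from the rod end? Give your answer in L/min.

Q_out ≈ 772 L/min

Cap-side area A_cap = π/4 × (29.9 cm)² = 702.2 cm^2
Rod-side annular area A_ann = π/4 × (29.9² − 21.3²) = 345.8 cm^2
Piston speed v = Q_in/A_cap; rod-end outflow Q_out = v × A_ann = Q_in × A_ann/A_cap.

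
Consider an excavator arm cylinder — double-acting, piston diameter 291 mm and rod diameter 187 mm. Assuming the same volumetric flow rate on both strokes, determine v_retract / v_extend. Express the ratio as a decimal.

v_ret/v_ext ≈ 1.70

Cap-side area A_cap = π/4 × (291 mm)² = 66510 mm^2
Rod-side annular area A_ann = π/4 × (291² − 187²) = 39040 mm^2
For equal Q, v ∝ 1/A, so v_ret/v_ext = A_cap/A_ann.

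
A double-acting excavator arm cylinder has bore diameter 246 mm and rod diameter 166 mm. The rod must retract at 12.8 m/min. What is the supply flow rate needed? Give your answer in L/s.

Q ≈ 5.52 L/s

Rod-side annular area A_ann = π/4 × (246² − 166²) = 25890 mm^2
Q = A × v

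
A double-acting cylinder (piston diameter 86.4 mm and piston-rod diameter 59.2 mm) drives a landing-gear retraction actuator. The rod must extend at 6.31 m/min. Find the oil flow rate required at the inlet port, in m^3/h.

Q ≈ 2.22 m^3/h

Cap-side area A_cap = π/4 × (86.4 mm)² = 5863 mm^2
Q = A × v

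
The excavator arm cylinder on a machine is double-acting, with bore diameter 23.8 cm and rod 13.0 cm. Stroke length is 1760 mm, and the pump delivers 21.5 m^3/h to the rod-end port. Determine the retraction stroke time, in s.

t ≈ 9.20 s

Rod-side annular area A_ann = π/4 × (23.8² − 13.0²) = 312.1 cm^2
Swept volume V = A × L; t = V / Q = A·L / Q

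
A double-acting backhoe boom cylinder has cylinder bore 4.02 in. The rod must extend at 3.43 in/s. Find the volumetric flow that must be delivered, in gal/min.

Cap-side area A_cap = π/4 × (4.02 in)² = 12.69 in^2
Q = A × v

Q ≈ 11.3 gal/min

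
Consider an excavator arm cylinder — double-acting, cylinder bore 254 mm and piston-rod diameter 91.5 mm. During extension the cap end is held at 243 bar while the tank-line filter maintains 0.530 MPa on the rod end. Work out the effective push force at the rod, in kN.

F ≈ 1210 kN

Cap-side area A_cap = π/4 × (254 mm)² = 50670 mm^2
Rod-side annular area A_ann = π/4 × (254² − 91.5²) = 44100 mm^2
Net thrust = P_cap·A_cap − P_rod·A_ann = 1231 kN − 23.37 kN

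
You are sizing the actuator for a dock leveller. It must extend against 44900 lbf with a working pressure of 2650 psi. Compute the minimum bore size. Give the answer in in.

Extension force acts on the full piston face: F = P × (π/4)D².
D = √(4F / (πP)) = √(4 × 44900 lbf / (π × 2650 psi))

D ≈ 4.64 in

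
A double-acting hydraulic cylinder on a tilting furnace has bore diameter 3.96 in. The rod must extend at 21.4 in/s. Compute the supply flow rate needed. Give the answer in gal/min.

Q ≈ 68.5 gal/min

Cap-side area A_cap = π/4 × (3.96 in)² = 12.32 in^2
Q = A × v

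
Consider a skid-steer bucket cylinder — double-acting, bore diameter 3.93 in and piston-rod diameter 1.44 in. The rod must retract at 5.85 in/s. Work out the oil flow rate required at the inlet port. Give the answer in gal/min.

Q ≈ 16.0 gal/min

Rod-side annular area A_ann = π/4 × (3.93² − 1.44²) = 10.50 in^2
Q = A × v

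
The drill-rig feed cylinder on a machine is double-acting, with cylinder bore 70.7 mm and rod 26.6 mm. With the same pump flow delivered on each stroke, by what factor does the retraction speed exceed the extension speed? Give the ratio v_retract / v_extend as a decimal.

Cap-side area A_cap = π/4 × (70.7 mm)² = 3926 mm^2
Rod-side annular area A_ann = π/4 × (70.7² − 26.6²) = 3370 mm^2
For equal Q, v ∝ 1/A, so v_ret/v_ext = A_cap/A_ann.

v_ret/v_ext ≈ 1.16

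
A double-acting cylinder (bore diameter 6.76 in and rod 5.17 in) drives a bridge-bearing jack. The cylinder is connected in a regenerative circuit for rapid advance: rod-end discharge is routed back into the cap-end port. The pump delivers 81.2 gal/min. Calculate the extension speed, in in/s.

In regeneration the rod-end outflow joins the pump flow into the cap end, so the net volume the pump must supply per unit advance equals the rod cross-section area.
Rod cross-section A_rod = π/4 × (5.17 in)² = 20.99 in^2
v = Q_pump / A_rod

v ≈ 14.9 in/s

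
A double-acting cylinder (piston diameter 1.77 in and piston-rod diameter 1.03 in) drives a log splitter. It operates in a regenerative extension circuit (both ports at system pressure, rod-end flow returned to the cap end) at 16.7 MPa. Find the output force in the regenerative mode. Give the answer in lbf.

With equal pressure on both faces, forces on the annular region cancel; the net push is pressure × rod cross-section.
Rod cross-section A_rod = π/4 × (1.03 in)² = 0.8332 in^2
F = P × A_rod

F ≈ 2020 lbf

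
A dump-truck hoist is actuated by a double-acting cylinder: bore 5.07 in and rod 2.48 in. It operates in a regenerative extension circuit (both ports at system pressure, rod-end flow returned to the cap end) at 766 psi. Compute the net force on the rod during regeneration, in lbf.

With equal pressure on both faces, forces on the annular region cancel; the net push is pressure × rod cross-section.
Rod cross-section A_rod = π/4 × (2.48 in)² = 4.831 in^2
F = P × A_rod

F ≈ 3700 lbf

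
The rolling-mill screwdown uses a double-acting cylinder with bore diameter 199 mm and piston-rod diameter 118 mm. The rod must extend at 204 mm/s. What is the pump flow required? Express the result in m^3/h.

Q ≈ 22.8 m^3/h

Cap-side area A_cap = π/4 × (199 mm)² = 31100 mm^2
Q = A × v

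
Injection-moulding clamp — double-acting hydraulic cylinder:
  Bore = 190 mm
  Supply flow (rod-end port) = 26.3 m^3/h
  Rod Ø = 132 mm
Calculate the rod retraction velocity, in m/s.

v ≈ 0.498 m/s

Rod-side annular area A_ann = π/4 × (190² − 132²) = 14670 mm^2
Flow into the rod-end port fills the annular volume.
v = Q / A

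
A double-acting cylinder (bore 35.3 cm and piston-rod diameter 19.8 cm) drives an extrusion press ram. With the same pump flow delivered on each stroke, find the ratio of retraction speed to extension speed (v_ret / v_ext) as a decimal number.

v_ret/v_ext ≈ 1.46

Cap-side area A_cap = π/4 × (35.3 cm)² = 978.7 cm^2
Rod-side annular area A_ann = π/4 × (35.3² − 19.8²) = 670.8 cm^2
For equal Q, v ∝ 1/A, so v_ret/v_ext = A_cap/A_ann.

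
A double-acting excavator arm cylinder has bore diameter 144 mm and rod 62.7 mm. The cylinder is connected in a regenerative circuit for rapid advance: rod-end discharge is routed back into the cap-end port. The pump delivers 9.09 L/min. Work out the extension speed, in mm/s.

In regeneration the rod-end outflow joins the pump flow into the cap end, so the net volume the pump must supply per unit advance equals the rod cross-section area.
Rod cross-section A_rod = π/4 × (62.7 mm)² = 3088 mm^2
v = Q_pump / A_rod

v ≈ 49.1 mm/s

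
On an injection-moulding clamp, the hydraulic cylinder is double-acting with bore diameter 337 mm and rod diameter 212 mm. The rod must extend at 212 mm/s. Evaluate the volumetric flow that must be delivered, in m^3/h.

Q ≈ 68.1 m^3/h

Cap-side area A_cap = π/4 × (337 mm)² = 89200 mm^2
Q = A × v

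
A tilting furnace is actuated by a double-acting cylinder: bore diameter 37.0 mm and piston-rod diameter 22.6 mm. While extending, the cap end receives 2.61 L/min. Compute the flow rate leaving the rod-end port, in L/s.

Q_out ≈ 0.0273 L/s

Cap-side area A_cap = π/4 × (37.0 mm)² = 1075 mm^2
Rod-side annular area A_ann = π/4 × (37.0² − 22.6²) = 674.1 mm^2
Piston speed v = Q_in/A_cap; rod-end outflow Q_out = v × A_ann = Q_in × A_ann/A_cap.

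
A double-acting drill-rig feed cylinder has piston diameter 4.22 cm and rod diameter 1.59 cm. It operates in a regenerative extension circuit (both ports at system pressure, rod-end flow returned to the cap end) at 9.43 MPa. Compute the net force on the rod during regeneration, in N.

F ≈ 1870 N

With equal pressure on both faces, forces on the annular region cancel; the net push is pressure × rod cross-section.
Rod cross-section A_rod = π/4 × (1.59 cm)² = 1.986 cm^2
F = P × A_rod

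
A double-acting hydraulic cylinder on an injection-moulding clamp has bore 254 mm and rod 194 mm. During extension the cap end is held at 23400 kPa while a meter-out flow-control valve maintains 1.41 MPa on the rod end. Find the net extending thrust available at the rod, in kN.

F ≈ 1160 kN

Cap-side area A_cap = π/4 × (254 mm)² = 50670 mm^2
Rod-side annular area A_ann = π/4 × (254² − 194²) = 21110 mm^2
Net thrust = P_cap·A_cap − P_rod·A_ann = 1186 kN − 29.77 kN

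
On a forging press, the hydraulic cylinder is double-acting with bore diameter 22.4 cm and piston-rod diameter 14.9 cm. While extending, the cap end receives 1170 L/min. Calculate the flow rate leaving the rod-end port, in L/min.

Q_out ≈ 652 L/min

Cap-side area A_cap = π/4 × (22.4 cm)² = 394.1 cm^2
Rod-side annular area A_ann = π/4 × (22.4² − 14.9²) = 219.7 cm^2
Piston speed v = Q_in/A_cap; rod-end outflow Q_out = v × A_ann = Q_in × A_ann/A_cap.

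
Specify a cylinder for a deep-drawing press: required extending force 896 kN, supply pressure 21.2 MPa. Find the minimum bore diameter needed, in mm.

D ≈ 232 mm

Extension force acts on the full piston face: F = P × (π/4)D².
D = √(4F / (πP)) = √(4 × 896 kN / (π × 21.2 MPa))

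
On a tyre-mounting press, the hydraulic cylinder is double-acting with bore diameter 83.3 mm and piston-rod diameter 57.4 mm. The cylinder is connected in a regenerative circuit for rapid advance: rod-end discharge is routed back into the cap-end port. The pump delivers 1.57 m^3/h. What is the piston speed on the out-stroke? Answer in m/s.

v ≈ 0.169 m/s

In regeneration the rod-end outflow joins the pump flow into the cap end, so the net volume the pump must supply per unit advance equals the rod cross-section area.
Rod cross-section A_rod = π/4 × (57.4 mm)² = 2588 mm^2
v = Q_pump / A_rod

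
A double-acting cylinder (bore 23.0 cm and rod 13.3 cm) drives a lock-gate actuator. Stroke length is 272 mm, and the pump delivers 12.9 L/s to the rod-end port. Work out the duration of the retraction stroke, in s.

Rod-side annular area A_ann = π/4 × (23.0² − 13.3²) = 276.5 cm^2
Swept volume V = A × L; t = V / Q = A·L / Q

t ≈ 0.583 s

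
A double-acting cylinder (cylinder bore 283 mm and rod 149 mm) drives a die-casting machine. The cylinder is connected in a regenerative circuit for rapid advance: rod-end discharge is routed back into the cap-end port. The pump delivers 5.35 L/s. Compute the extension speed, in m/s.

v ≈ 0.307 m/s

In regeneration the rod-end outflow joins the pump flow into the cap end, so the net volume the pump must supply per unit advance equals the rod cross-section area.
Rod cross-section A_rod = π/4 × (149 mm)² = 17440 mm^2
v = Q_pump / A_rod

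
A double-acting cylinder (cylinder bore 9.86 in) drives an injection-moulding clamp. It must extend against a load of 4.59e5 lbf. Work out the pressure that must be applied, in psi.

P ≈ 6010 psi

Cap-side area A_cap = π/4 × (9.86 in)² = 76.36 in^2
P = F / A = 4.59e5 lbf / A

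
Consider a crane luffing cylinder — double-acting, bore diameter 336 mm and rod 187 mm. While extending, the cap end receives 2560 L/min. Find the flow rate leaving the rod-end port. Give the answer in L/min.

Cap-side area A_cap = π/4 × (336 mm)² = 88670 mm^2
Rod-side annular area A_ann = π/4 × (336² − 187²) = 61200 mm^2
Piston speed v = Q_in/A_cap; rod-end outflow Q_out = v × A_ann = Q_in × A_ann/A_cap.

Q_out ≈ 1770 L/min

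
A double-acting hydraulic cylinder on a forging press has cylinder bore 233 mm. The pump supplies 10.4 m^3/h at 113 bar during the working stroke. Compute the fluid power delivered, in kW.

W ≈ 32.6 kW

Hydraulic power = P × Q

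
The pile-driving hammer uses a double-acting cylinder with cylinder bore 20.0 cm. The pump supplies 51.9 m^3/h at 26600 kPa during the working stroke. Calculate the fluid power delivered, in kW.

W ≈ 383 kW

Hydraulic power = P × Q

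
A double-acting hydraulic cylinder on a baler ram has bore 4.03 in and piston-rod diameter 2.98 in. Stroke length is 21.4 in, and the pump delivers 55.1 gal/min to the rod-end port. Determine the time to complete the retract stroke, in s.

Rod-side annular area A_ann = π/4 × (4.03² − 2.98²) = 5.781 in^2
Swept volume V = A × L; t = V / Q = A·L / Q

t ≈ 0.583 s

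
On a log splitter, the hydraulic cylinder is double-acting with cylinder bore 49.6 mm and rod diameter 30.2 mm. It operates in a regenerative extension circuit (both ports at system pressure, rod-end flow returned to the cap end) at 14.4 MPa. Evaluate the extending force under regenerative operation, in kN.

With equal pressure on both faces, forces on the annular region cancel; the net push is pressure × rod cross-section.
Rod cross-section A_rod = π/4 × (30.2 mm)² = 716.3 mm^2
F = P × A_rod

F ≈ 10.3 kN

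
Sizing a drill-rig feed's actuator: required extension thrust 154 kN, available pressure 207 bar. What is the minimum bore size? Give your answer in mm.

Extension force acts on the full piston face: F = P × (π/4)D².
D = √(4F / (πP)) = √(4 × 154 kN / (π × 207 bar))

D ≈ 97.3 mm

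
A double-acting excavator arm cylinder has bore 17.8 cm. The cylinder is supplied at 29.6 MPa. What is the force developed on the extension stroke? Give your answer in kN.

Cap-side area A_cap = π/4 × (17.8 cm)² = 248.8 cm^2
F = P × A_cap = 29.6 MPa × A_cap

F ≈ 737 kN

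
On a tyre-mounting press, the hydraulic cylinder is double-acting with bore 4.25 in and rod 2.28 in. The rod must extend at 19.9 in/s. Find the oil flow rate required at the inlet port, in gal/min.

Cap-side area A_cap = π/4 × (4.25 in)² = 14.19 in^2
Q = A × v

Q ≈ 73.3 gal/min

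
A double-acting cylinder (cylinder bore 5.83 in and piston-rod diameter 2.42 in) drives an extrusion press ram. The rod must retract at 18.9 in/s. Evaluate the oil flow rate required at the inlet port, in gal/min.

Rod-side annular area A_ann = π/4 × (5.83² − 2.42²) = 22.10 in^2
Q = A × v

Q ≈ 108 gal/min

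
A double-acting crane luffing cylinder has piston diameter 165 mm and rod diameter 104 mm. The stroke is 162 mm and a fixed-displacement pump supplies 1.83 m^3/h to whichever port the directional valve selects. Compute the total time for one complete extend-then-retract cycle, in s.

t ≈ 10.9 s

Cap-side area A_cap = π/4 × (165 mm)² = 21380 mm^2
Rod-side annular area A_ann = π/4 × (165² − 104²) = 12890 mm^2
t_ext = A_cap·L/Q = 6.814 s
t_ret = A_ann·L/Q = 4.107 s
t_cycle = t_ext + t_ret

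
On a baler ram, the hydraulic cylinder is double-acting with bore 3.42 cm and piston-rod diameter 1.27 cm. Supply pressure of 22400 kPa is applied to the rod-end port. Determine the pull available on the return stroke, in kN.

F ≈ 17.7 kN

Rod-side annular area A_ann = π/4 × (3.42² − 1.27²) = 7.920 cm^2
On retraction the pressure acts on the annular area (bore minus rod).
F = P × A_ann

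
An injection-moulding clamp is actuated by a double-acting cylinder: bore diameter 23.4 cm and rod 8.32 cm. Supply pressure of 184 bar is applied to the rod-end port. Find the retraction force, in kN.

Rod-side annular area A_ann = π/4 × (23.4² − 8.32²) = 375.7 cm^2
On retraction the pressure acts on the annular area (bore minus rod).
F = P × A_ann

F ≈ 691 kN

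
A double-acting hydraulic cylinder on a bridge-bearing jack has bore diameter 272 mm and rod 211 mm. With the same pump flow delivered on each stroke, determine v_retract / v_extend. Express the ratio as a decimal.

v_ret/v_ext ≈ 2.51

Cap-side area A_cap = π/4 × (272 mm)² = 58110 mm^2
Rod-side annular area A_ann = π/4 × (272² − 211²) = 23140 mm^2
For equal Q, v ∝ 1/A, so v_ret/v_ext = A_cap/A_ann.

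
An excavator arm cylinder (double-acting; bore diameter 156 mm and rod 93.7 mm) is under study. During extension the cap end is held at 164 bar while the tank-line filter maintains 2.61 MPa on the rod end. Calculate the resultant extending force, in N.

F ≈ 2.82e5 N

Cap-side area A_cap = π/4 × (156 mm)² = 19110 mm^2
Rod-side annular area A_ann = π/4 × (156² − 93.7²) = 12220 mm^2
Net thrust = P_cap·A_cap − P_rod·A_ann = 3.135e5 N − 31890 N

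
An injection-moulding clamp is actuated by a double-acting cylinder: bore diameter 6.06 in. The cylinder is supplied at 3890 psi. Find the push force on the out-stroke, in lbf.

F ≈ 1.12e5 lbf

Cap-side area A_cap = π/4 × (6.06 in)² = 28.84 in^2
F = P × A_cap = 3890 psi × A_cap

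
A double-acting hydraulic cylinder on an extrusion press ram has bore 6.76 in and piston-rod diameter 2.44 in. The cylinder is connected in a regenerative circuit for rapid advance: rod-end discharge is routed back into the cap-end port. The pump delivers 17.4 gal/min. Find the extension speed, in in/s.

v ≈ 14.3 in/s

In regeneration the rod-end outflow joins the pump flow into the cap end, so the net volume the pump must supply per unit advance equals the rod cross-section area.
Rod cross-section A_rod = π/4 × (2.44 in)² = 4.676 in^2
v = Q_pump / A_rod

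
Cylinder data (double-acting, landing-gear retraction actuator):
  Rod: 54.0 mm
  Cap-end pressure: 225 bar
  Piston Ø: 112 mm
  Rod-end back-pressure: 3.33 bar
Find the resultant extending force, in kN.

F ≈ 219 kN

Cap-side area A_cap = π/4 × (112 mm)² = 9852 mm^2
Rod-side annular area A_ann = π/4 × (112² − 54.0²) = 7562 mm^2
Net thrust = P_cap·A_cap − P_rod·A_ann = 221.7 kN − 2.518 kN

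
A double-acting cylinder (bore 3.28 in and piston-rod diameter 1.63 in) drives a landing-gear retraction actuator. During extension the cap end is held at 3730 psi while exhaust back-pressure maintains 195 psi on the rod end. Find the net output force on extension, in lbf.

F ≈ 30300 lbf

Cap-side area A_cap = π/4 × (3.28 in)² = 8.450 in^2
Rod-side annular area A_ann = π/4 × (3.28² − 1.63²) = 6.363 in^2
Net thrust = P_cap·A_cap − P_rod·A_ann = 31520 lbf − 1241 lbf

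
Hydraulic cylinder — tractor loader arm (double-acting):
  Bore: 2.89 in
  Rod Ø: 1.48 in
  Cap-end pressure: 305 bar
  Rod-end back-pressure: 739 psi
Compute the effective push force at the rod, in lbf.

F ≈ 25400 lbf

Cap-side area A_cap = π/4 × (2.89 in)² = 6.560 in^2
Rod-side annular area A_ann = π/4 × (2.89² − 1.48²) = 4.839 in^2
Net thrust = P_cap·A_cap − P_rod·A_ann = 29020 lbf − 3576 lbf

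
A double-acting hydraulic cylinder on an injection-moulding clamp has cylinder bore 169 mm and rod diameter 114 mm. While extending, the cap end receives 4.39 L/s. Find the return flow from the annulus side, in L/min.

Q_out ≈ 144 L/min

Cap-side area A_cap = π/4 × (169 mm)² = 22430 mm^2
Rod-side annular area A_ann = π/4 × (169² − 114²) = 12220 mm^2
Piston speed v = Q_in/A_cap; rod-end outflow Q_out = v × A_ann = Q_in × A_ann/A_cap.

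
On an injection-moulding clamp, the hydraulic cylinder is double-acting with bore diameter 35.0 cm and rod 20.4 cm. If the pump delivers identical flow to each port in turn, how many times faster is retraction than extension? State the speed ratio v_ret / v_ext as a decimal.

v_ret/v_ext ≈ 1.51

Cap-side area A_cap = π/4 × (35.0 cm)² = 962.1 cm^2
Rod-side annular area A_ann = π/4 × (35.0² − 20.4²) = 635.3 cm^2
For equal Q, v ∝ 1/A, so v_ret/v_ext = A_cap/A_ann.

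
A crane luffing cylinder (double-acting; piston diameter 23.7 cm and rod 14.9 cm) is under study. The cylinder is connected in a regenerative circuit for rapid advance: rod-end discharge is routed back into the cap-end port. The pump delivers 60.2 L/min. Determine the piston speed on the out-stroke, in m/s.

In regeneration the rod-end outflow joins the pump flow into the cap end, so the net volume the pump must supply per unit advance equals the rod cross-section area.
Rod cross-section A_rod = π/4 × (14.9 cm)² = 174.4 cm^2
v = Q_pump / A_rod

v ≈ 0.0575 m/s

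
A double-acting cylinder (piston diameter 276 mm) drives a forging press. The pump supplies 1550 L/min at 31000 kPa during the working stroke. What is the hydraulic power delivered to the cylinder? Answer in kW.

W ≈ 801 kW

Hydraulic power = P × Q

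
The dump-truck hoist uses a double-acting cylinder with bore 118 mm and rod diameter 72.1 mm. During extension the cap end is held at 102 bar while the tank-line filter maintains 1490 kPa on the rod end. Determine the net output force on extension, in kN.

F ≈ 101 kN

Cap-side area A_cap = π/4 × (118 mm)² = 10940 mm^2
Rod-side annular area A_ann = π/4 × (118² − 72.1²) = 6853 mm^2
Net thrust = P_cap·A_cap − P_rod·A_ann = 111.5 kN − 10.21 kN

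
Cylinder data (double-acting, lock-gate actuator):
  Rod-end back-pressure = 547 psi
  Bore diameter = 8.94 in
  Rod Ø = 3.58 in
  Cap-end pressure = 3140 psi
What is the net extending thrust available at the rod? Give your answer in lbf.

Cap-side area A_cap = π/4 × (8.94 in)² = 62.77 in^2
Rod-side annular area A_ann = π/4 × (8.94² − 3.58²) = 52.71 in^2
Net thrust = P_cap·A_cap − P_rod·A_ann = 1.971e5 lbf − 28830 lbf

F ≈ 1.68e5 lbf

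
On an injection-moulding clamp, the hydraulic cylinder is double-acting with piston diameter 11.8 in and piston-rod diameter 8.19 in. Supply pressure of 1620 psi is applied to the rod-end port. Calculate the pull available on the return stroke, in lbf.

F ≈ 91800 lbf

Rod-side annular area A_ann = π/4 × (11.8² − 8.19²) = 56.68 in^2
On retraction the pressure acts on the annular area (bore minus rod).
F = P × A_ann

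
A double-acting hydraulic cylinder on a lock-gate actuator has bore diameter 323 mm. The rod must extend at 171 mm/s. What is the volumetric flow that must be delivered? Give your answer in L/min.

Q ≈ 841 L/min

Cap-side area A_cap = π/4 × (323 mm)² = 81940 mm^2
Q = A × v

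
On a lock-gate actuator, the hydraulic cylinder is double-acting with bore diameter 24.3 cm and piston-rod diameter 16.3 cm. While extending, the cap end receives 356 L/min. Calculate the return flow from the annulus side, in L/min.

Cap-side area A_cap = π/4 × (24.3 cm)² = 463.8 cm^2
Rod-side annular area A_ann = π/4 × (24.3² − 16.3²) = 255.1 cm^2
Piston speed v = Q_in/A_cap; rod-end outflow Q_out = v × A_ann = Q_in × A_ann/A_cap.

Q_out ≈ 196 L/min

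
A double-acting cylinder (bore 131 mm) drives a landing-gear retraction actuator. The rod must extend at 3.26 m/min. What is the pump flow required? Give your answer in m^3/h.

Cap-side area A_cap = π/4 × (131 mm)² = 13480 mm^2
Q = A × v

Q ≈ 2.64 m^3/h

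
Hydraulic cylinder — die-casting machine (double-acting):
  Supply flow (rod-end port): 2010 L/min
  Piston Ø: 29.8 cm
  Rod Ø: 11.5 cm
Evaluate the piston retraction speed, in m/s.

v ≈ 0.564 m/s

Rod-side annular area A_ann = π/4 × (29.8² − 11.5²) = 593.6 cm^2
Flow into the rod-end port fills the annular volume.
v = Q / A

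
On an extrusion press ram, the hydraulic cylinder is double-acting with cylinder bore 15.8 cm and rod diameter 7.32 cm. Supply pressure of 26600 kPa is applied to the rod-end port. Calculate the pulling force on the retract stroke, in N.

F ≈ 4.10e5 N

Rod-side annular area A_ann = π/4 × (15.8² − 7.32²) = 154.0 cm^2
On retraction the pressure acts on the annular area (bore minus rod).
F = P × A_ann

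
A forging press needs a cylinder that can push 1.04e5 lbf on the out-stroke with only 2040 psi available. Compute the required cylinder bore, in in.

Extension force acts on the full piston face: F = P × (π/4)D².
D = √(4F / (πP)) = √(4 × 1.04e5 lbf / (π × 2040 psi))

D ≈ 8.06 in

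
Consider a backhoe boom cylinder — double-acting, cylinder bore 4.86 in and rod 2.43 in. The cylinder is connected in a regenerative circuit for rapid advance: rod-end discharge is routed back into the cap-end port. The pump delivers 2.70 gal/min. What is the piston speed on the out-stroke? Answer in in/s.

In regeneration the rod-end outflow joins the pump flow into the cap end, so the net volume the pump must supply per unit advance equals the rod cross-section area.
Rod cross-section A_rod = π/4 × (2.43 in)² = 4.638 in^2
v = Q_pump / A_rod

v ≈ 2.24 in/s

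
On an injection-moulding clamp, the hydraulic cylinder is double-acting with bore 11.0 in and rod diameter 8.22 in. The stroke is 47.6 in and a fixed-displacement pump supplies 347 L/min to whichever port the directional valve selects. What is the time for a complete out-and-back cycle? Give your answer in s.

t ≈ 18.5 s

Cap-side area A_cap = π/4 × (11.0 in)² = 95.03 in^2
Rod-side annular area A_ann = π/4 × (11.0² − 8.22²) = 41.97 in^2
t_ext = A_cap·L/Q = 12.82 s
t_ret = A_ann·L/Q = 5.660 s
t_cycle = t_ext + t_ret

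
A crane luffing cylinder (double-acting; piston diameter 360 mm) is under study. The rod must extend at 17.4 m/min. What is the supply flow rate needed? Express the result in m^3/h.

Cap-side area A_cap = π/4 × (360 mm)² = 1.018e5 mm^2
Q = A × v

Q ≈ 106 m^3/h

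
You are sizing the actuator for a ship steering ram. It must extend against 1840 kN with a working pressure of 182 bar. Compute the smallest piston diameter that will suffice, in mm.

Extension force acts on the full piston face: F = P × (π/4)D².
D = √(4F / (πP)) = √(4 × 1840 kN / (π × 182 bar))

D ≈ 359 mm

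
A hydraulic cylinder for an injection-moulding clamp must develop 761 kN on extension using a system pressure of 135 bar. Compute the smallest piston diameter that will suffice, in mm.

Extension force acts on the full piston face: F = P × (π/4)D².
D = √(4F / (πP)) = √(4 × 761 kN / (π × 135 bar))

D ≈ 268 mm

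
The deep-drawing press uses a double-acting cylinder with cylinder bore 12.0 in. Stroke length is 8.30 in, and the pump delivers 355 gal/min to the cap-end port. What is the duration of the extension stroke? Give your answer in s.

t ≈ 0.687 s

Cap-side area A_cap = π/4 × (12.0 in)² = 113.1 in^2
Swept volume V = A × L; t = V / Q = A·L / Q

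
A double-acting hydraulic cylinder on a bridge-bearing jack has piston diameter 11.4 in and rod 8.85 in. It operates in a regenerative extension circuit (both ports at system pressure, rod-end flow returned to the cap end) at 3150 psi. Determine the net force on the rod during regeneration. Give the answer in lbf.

With equal pressure on both faces, forces on the annular region cancel; the net push is pressure × rod cross-section.
Rod cross-section A_rod = π/4 × (8.85 in)² = 61.51 in^2
F = P × A_rod

F ≈ 1.94e5 lbf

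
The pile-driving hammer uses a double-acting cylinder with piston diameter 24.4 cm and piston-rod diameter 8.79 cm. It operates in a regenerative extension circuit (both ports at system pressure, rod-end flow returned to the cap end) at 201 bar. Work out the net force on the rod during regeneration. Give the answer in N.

With equal pressure on both faces, forces on the annular region cancel; the net push is pressure × rod cross-section.
Rod cross-section A_rod = π/4 × (8.79 cm)² = 60.68 cm^2
F = P × A_rod

F ≈ 1.22e5 N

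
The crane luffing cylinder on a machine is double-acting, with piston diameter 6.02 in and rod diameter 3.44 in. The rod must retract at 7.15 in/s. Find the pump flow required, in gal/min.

Rod-side annular area A_ann = π/4 × (6.02² − 3.44²) = 19.17 in^2
Q = A × v

Q ≈ 35.6 gal/min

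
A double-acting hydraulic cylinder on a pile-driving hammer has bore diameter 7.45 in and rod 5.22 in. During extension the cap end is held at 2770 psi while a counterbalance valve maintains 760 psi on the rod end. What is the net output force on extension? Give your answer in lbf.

Cap-side area A_cap = π/4 × (7.45 in)² = 43.59 in^2
Rod-side annular area A_ann = π/4 × (7.45² − 5.22²) = 22.19 in^2
Net thrust = P_cap·A_cap − P_rod·A_ann = 1.207e5 lbf − 16860 lbf

F ≈ 1.04e5 lbf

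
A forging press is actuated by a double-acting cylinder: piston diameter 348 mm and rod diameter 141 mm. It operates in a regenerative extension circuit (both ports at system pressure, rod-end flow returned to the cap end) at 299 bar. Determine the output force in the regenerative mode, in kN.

With equal pressure on both faces, forces on the annular region cancel; the net push is pressure × rod cross-section.
Rod cross-section A_rod = π/4 × (141 mm)² = 15610 mm^2
F = P × A_rod

F ≈ 467 kN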